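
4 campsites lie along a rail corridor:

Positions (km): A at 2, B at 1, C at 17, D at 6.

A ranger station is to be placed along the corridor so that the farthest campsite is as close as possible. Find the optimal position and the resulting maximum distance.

The 1-center on a line is the midpoint of the two extreme points: leftmost at 1, rightmost at 17.
Optimal location = (1 + 17)/2 = 9; maximum distance = (17 − 1)/2 = 8.

location 9, max distance 8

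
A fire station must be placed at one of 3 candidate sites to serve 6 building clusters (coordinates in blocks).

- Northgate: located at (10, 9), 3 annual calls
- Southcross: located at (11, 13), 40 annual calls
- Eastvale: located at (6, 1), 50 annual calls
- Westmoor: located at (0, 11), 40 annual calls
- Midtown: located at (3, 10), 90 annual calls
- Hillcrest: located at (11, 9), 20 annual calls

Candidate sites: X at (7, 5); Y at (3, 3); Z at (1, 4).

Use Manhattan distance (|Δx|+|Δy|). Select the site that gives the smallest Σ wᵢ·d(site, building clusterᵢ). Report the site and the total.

X, total 2241 blocks

Total weighted distance at each candidate:
  X (7, 5): total = 2241
  Y (3, 3): total = 2359
  Z (1, 4): total = 2542
Minimum is at X with total 2241 blocks.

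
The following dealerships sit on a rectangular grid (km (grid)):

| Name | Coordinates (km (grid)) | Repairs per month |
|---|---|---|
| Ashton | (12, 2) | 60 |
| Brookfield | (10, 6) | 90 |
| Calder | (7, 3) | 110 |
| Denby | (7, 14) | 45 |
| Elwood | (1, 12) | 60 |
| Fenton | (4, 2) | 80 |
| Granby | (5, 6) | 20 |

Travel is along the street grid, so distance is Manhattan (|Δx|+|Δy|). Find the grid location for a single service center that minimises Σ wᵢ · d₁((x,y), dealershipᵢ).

Manhattan distance separates: Σwᵢ(|x−xᵢ|+|y−yᵢ|) = Σwᵢ|x−xᵢ| + Σwᵢ|y−yᵢ|, so x and y are optimised independently as 1-D weighted medians.
Total weight W = 465; half = 232.5.
x-coordinate, sorted with cumulative weight:
  x=1 (Elwood, w=60) cum 60
  x=4 (Fenton, w=80) cum 140
  x=5 (Granby, w=20) cum 160
  x=7 (Calder, w=110) cum 270  ← median
  x=7 (Denby, w=45) cum 315
  x=10 (Brookfield, w=90) cum 405
  x=12 (Ashton, w=60) cum 465
⇒ x* = 7
y-coordinate, sorted with cumulative weight:
  y=2 (Ashton, w=60) cum 60
  y=2 (Fenton, w=80) cum 140
  y=3 (Calder, w=110) cum 250  ← median
  y=6 (Brookfield, w=90) cum 340
  y=6 (Granby, w=20) cum 360
  y=12 (Elwood, w=60) cum 420
  y=14 (Denby, w=45) cum 465
⇒ y* = 3

(7, 3)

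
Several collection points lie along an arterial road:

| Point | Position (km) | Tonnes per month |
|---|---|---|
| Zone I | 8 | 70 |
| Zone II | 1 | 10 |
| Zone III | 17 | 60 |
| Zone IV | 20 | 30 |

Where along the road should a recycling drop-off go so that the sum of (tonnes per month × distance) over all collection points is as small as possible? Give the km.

x = 17

For a sum of weighted absolute distances on a line, the optimum is the weighted median (not the mean). Total weight W = 170; half-weight = 85.
Sort by position and accumulate weight:
  km 1 (Zone II, w=10) → cum 10
  km 8 (Zone I, w=70) → cum 80
  km 17 (Zone III, w=60) → cum 140  ≥ 85 → median here
  km 20 (Zone IV, w=30) → cum 170
Optimal location: km 17.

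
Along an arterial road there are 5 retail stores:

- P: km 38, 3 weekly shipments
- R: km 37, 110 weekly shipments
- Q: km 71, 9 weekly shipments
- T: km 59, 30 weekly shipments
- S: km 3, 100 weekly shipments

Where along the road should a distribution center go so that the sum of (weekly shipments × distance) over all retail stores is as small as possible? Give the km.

x = 37

For a sum of weighted absolute distances on a line, the optimum is the weighted median (not the mean). Total weight W = 252; half-weight = 126.
Sort by position and accumulate weight:
  km 3 (S, w=100) → cum 100
  km 37 (R, w=110) → cum 210  ≥ 126 → median here
  km 38 (P, w=3) → cum 213
  km 59 (T, w=30) → cum 243
  km 71 (Q, w=9) → cum 252
Optimal location: km 37.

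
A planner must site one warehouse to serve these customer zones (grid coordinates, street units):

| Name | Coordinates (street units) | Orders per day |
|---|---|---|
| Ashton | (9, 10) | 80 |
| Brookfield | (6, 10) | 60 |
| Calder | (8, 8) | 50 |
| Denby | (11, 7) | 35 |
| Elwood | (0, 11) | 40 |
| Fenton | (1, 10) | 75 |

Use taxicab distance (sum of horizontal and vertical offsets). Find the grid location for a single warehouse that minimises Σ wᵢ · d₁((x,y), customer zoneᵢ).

(6, 10)

Manhattan distance separates: Σwᵢ(|x−xᵢ|+|y−yᵢ|) = Σwᵢ|x−xᵢ| + Σwᵢ|y−yᵢ|, so x and y are optimised independently as 1-D weighted medians.
Total weight W = 340; half = 170.
x-coordinate, sorted with cumulative weight:
  x=0 (Elwood, w=40) cum 40
  x=1 (Fenton, w=75) cum 115
  x=6 (Brookfield, w=60) cum 175  ← median
  x=8 (Calder, w=50) cum 225
  x=9 (Ashton, w=80) cum 305
  x=11 (Denby, w=35) cum 340
⇒ x* = 6
y-coordinate, sorted with cumulative weight:
  y=7 (Denby, w=35) cum 35
  y=8 (Calder, w=50) cum 85
  y=10 (Ashton, w=80) cum 165
  y=10 (Brookfield, w=60) cum 225  ← median
  y=10 (Fenton, w=75) cum 300
  y=11 (Elwood, w=40) cum 340
⇒ y* = 10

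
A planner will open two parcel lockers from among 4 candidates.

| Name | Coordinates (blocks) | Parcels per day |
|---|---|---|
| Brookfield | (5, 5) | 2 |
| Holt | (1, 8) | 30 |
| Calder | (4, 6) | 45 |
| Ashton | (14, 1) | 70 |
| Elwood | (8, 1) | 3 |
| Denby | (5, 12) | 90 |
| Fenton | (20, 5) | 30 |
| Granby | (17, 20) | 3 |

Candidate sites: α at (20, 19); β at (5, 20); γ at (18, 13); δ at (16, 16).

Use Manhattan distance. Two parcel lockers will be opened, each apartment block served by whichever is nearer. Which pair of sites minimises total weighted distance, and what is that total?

{β, γ}, total 3415

Evaluate every pair (each demand assigned to the nearer of the two):
  {β, γ}: total = 3415
  {β, δ}: total = 3626
  {α, β}: total = 4083
  {α, γ}: total = 4405
  {γ, δ}: total = 4408
  {α, δ}: total = 4765
Best pair: {β, γ} with total 3415.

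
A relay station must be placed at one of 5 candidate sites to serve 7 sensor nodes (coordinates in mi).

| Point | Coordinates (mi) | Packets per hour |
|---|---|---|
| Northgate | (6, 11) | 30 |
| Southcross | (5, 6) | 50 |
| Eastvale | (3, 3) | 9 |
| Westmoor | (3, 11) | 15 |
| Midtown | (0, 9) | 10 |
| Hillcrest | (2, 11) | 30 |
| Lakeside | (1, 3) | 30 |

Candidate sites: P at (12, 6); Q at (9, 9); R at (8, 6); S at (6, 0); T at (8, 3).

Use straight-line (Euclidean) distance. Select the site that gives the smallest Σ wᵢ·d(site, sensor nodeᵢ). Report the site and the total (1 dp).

Total weighted distance at each candidate:
  P (12, 6): total = 1625.3
  Q (9, 9): total = 1137.8
  R (8, 6): total = 1018.3
  S (6, 0): total = 1477.6
  T (8, 3): total = 1256.0
Minimum is at R with total 1018.3 mi.

R, total 1018.3 mi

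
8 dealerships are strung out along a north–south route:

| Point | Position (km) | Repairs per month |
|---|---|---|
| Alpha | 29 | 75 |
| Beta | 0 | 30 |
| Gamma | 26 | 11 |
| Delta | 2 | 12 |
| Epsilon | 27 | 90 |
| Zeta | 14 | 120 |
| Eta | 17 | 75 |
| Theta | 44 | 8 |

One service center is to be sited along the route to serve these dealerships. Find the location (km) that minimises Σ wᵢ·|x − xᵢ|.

x = 17

For a sum of weighted absolute distances on a line, the optimum is the weighted median (not the mean). Total weight W = 421; half-weight = 210.5.
Sort by position and accumulate weight:
  km 0 (Beta, w=30) → cum 30
  km 2 (Delta, w=12) → cum 42
  km 14 (Zeta, w=120) → cum 162
  km 17 (Eta, w=75) → cum 237  ≥ 210.5 → median here
  km 26 (Gamma, w=11) → cum 248
  km 27 (Epsilon, w=90) → cum 338
  km 29 (Alpha, w=75) → cum 413
  km 44 (Theta, w=8) → cum 421
Optimal location: km 17.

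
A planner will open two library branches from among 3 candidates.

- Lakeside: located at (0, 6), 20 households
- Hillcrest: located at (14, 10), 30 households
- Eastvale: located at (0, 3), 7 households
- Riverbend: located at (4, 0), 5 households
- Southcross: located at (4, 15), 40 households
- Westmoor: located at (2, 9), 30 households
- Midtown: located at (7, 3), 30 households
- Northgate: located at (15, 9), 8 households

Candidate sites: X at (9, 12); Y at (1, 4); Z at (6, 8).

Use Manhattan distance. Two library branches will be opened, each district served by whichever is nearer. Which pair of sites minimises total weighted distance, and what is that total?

{X, Y}, total 1101

Evaluate every pair (each demand assigned to the nearer of the two):
  {X, Y}: total = 1101
  {Y, Z}: total = 1179
  {X, Z}: total = 1219
Best pair: {X, Y} with total 1101.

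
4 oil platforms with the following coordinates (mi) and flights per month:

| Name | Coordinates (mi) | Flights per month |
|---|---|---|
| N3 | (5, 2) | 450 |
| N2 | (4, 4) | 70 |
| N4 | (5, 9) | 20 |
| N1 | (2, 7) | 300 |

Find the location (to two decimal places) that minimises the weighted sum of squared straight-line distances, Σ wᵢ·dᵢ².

The minimiser of Σwᵢ‖p−pᵢ‖² is the weighted centroid p* = (Σwᵢpᵢ)/(Σwᵢ).
Σwᵢ = 840.
Σwᵢxᵢ = 450·5 + 70·4 + 20·5 + 300·2 = 3230.
Σwᵢyᵢ = 450·2 + 70·4 + 20·9 + 300·7 = 3460.
x* = 3230/840 = 3.85, y* = 3460/840 = 4.12.

(3.85, 4.12)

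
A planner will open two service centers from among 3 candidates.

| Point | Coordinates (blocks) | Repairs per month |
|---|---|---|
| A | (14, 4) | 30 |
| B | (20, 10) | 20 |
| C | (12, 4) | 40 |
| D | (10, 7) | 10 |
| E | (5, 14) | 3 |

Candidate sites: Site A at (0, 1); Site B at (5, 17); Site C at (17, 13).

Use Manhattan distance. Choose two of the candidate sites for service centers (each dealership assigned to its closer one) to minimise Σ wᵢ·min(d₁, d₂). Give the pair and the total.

Evaluate every pair (each demand assigned to the nearer of the two):
  {Site B, Site C}: total = 1179
  {Site A, Site C}: total = 1209
  {Site A, Site B}: total = 1709
Best pair: {Site B, Site C} with total 1179.

{Site B, Site C}, total 1179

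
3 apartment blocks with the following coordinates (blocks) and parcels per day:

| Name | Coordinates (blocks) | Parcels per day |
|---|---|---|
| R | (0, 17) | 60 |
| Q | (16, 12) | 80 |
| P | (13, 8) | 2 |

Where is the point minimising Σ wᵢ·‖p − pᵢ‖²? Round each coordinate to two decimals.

The minimiser of Σwᵢ‖p−pᵢ‖² is the weighted centroid p* = (Σwᵢpᵢ)/(Σwᵢ).
Σwᵢ = 142.
Σwᵢxᵢ = 60·0 + 80·16 + 2·13 = 1306.
Σwᵢyᵢ = 60·17 + 80·12 + 2·8 = 1996.
x* = 1306/142 = 9.20, y* = 1996/142 = 14.06.

(9.20, 14.06)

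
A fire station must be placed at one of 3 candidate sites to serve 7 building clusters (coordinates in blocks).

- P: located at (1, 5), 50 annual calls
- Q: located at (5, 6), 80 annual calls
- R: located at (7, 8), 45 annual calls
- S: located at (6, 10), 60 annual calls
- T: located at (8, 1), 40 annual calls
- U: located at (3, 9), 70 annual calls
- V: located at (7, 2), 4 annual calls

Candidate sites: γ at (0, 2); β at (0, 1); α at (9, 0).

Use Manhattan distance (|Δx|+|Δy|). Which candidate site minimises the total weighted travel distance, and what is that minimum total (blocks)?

Total weighted distance at each candidate:
  γ (0, 2): total = 3433
  β (0, 1): total = 3702
  α (9, 0): total = 3826
Minimum is at γ with total 3433 blocks.

γ, total 3433 blocks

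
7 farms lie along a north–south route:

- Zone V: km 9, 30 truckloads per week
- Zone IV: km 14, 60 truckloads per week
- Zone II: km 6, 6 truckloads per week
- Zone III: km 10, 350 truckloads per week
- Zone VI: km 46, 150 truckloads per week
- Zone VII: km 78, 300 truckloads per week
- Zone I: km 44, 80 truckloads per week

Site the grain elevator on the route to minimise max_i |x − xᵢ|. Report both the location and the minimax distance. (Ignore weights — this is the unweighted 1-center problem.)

The 1-center on a line is the midpoint of the two extreme points: leftmost at 6, rightmost at 78.
Optimal location = (6 + 78)/2 = 42; maximum distance = (78 − 6)/2 = 36.

location 42, max distance 36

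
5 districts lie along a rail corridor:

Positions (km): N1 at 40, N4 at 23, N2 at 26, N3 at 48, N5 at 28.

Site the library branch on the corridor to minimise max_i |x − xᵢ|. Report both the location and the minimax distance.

The 1-center on a line is the midpoint of the two extreme points: leftmost at 23, rightmost at 48.
Optimal location = (23 + 48)/2 = 35.5; maximum distance = (48 − 23)/2 = 12.5.

location 35.5, max distance 12.5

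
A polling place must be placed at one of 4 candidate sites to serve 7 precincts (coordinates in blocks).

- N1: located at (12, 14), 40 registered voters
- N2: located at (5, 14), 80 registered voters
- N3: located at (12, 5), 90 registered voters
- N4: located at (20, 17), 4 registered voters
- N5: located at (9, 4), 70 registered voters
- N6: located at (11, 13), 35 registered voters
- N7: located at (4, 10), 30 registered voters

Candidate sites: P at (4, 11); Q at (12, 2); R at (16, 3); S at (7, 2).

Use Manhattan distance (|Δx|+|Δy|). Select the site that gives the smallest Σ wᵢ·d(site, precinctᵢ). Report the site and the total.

P, total 3293 blocks

Total weighted distance at each candidate:
  P (4, 11): total = 3293
  Q (12, 2): total = 3612
  R (16, 3): total = 4627
  S (7, 2): total = 3767
Minimum is at P with total 3293 blocks.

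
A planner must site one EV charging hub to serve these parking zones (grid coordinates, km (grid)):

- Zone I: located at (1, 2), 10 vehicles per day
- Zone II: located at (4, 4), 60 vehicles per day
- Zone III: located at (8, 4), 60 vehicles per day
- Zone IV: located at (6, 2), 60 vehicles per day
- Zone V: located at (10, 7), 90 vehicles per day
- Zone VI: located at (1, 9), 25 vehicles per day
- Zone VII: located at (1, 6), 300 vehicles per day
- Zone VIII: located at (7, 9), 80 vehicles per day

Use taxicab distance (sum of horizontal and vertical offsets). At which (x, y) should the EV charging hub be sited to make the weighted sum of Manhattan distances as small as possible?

Manhattan distance separates: Σwᵢ(|x−xᵢ|+|y−yᵢ|) = Σwᵢ|x−xᵢ| + Σwᵢ|y−yᵢ|, so x and y are optimised independently as 1-D weighted medians.
Total weight W = 685; half = 342.5.
x-coordinate, sorted with cumulative weight:
  x=1 (Zone I, w=10) cum 10
  x=1 (Zone VI, w=25) cum 35
  x=1 (Zone VII, w=300) cum 335
  x=4 (Zone II, w=60) cum 395  ← median
  x=6 (Zone IV, w=60) cum 455
  x=7 (Zone VIII, w=80) cum 535
  x=8 (Zone III, w=60) cum 595
  x=10 (Zone V, w=90) cum 685
⇒ x* = 4
y-coordinate, sorted with cumulative weight:
  y=2 (Zone I, w=10) cum 10
  y=2 (Zone IV, w=60) cum 70
  y=4 (Zone II, w=60) cum 130
  y=4 (Zone III, w=60) cum 190
  y=6 (Zone VII, w=300) cum 490  ← median
  y=7 (Zone V, w=90) cum 580
  y=9 (Zone VI, w=25) cum 605
  y=9 (Zone VIII, w=80) cum 685
⇒ y* = 6

(4, 6)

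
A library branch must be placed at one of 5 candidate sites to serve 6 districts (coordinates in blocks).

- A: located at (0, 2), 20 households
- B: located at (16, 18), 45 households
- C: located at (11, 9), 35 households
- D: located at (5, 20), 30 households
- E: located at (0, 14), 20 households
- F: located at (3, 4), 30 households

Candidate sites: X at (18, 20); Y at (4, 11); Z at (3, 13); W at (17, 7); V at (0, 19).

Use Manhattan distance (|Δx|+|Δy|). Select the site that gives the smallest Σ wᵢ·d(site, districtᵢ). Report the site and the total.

Y, total 2110 blocks

Total weighted distance at each candidate:
  X (18, 20): total = 3330
  Y (4, 11): total = 2110
  Z (3, 13): total = 2130
  W (17, 7): total = 3000
  V (0, 19): total = 2660
Minimum is at Y with total 2110 blocks.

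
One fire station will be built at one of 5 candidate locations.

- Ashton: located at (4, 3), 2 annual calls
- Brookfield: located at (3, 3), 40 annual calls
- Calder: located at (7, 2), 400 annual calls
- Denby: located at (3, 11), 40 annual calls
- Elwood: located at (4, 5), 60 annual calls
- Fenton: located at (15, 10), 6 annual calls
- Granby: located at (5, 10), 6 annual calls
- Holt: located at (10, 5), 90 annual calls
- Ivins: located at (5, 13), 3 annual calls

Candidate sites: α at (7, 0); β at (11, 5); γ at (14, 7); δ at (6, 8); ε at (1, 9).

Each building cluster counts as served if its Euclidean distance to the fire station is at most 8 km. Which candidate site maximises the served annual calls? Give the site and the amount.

Coverage radius r = 8 km; a point is covered iff (Δx)²+(Δy)² ≤ 8² = 64.
  α (7, 0): covers {Ashton, Brookfield, Calder, Elwood, Holt} → 592
  β (11, 5): covers {Ashton, Calder, Elwood, Fenton, Granby, Holt} → 564
  γ (14, 7): covers {Fenton, Holt} → 96
  δ (6, 8): covers {Ashton, Brookfield, Calder, Denby, Elwood, Granby, Holt, Ivins} → 641
  ε (1, 9): covers {Ashton, Brookfield, Denby, Elwood, Granby, Ivins} → 151
Maximum coverage at δ: 641 annual calls.

δ, covering 641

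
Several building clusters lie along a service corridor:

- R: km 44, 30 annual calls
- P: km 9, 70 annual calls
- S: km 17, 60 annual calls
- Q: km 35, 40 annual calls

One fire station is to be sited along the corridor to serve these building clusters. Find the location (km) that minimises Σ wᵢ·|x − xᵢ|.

x = 17

For a sum of weighted absolute distances on a line, the optimum is the weighted median (not the mean). Total weight W = 200; half-weight = 100.
Sort by position and accumulate weight:
  km 9 (P, w=70) → cum 70
  km 17 (S, w=60) → cum 130  ≥ 100 → median here
  km 35 (Q, w=40) → cum 170
  km 44 (R, w=30) → cum 200
Optimal location: km 17.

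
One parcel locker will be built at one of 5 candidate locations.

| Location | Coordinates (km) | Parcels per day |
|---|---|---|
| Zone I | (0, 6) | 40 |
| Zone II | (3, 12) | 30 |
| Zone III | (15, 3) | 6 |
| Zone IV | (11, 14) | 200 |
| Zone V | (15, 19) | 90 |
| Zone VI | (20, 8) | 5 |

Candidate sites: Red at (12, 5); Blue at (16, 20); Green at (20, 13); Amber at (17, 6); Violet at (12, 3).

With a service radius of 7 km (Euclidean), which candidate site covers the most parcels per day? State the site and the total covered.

Coverage radius r = 7 km; a point is covered iff (Δx)²+(Δy)² ≤ 7² = 49.
  Red (12, 5): covers {Zone III} → 6
  Blue (16, 20): covers {Zone V} → 90
  Green (20, 13): covers {Zone VI} → 5
  Amber (17, 6): covers {Zone III, Zone VI} → 11
  Violet (12, 3): covers {Zone III} → 6
Maximum coverage at Blue: 90 parcels per day.

Blue, covering 90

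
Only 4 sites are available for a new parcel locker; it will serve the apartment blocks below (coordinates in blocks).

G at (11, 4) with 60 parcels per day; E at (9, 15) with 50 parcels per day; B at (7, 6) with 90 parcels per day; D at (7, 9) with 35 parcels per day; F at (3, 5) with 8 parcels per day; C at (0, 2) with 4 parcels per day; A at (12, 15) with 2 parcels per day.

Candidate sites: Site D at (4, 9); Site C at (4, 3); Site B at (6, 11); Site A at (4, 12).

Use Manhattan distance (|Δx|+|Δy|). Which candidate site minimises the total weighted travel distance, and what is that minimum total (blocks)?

Total weighted distance at each candidate:
  Site D (4, 9): total = 2027
  Site C (4, 3): total = 2269
  Site B (6, 11): total = 1867
  Site A (4, 12): total = 2462
Minimum is at Site B with total 1867 blocks.

Site B, total 1867 blocks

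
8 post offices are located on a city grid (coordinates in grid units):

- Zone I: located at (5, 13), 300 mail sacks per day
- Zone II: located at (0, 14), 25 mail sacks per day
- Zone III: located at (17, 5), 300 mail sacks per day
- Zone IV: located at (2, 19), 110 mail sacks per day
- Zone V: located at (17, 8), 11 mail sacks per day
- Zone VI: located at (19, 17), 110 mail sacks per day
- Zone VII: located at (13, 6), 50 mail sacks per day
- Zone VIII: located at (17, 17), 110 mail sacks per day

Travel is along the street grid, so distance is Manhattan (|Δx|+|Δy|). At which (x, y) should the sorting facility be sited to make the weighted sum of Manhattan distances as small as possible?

(17, 13)

Manhattan distance separates: Σwᵢ(|x−xᵢ|+|y−yᵢ|) = Σwᵢ|x−xᵢ| + Σwᵢ|y−yᵢ|, so x and y are optimised independently as 1-D weighted medians.
Total weight W = 1016; half = 508.
x-coordinate, sorted with cumulative weight:
  x=0 (Zone II, w=25) cum 25
  x=2 (Zone IV, w=110) cum 135
  x=5 (Zone I, w=300) cum 435
  x=13 (Zone VII, w=50) cum 485
  x=17 (Zone III, w=300) cum 785  ← median
  x=17 (Zone V, w=11) cum 796
  x=17 (Zone VIII, w=110) cum 906
  x=19 (Zone VI, w=110) cum 1016
⇒ x* = 17
y-coordinate, sorted with cumulative weight:
  y=5 (Zone III, w=300) cum 300
  y=6 (Zone VII, w=50) cum 350
  y=8 (Zone V, w=11) cum 361
  y=13 (Zone I, w=300) cum 661  ← median
  y=14 (Zone II, w=25) cum 686
  y=17 (Zone VI, w=110) cum 796
  y=17 (Zone VIII, w=110) cum 906
  y=19 (Zone IV, w=110) cum 1016
⇒ y* = 13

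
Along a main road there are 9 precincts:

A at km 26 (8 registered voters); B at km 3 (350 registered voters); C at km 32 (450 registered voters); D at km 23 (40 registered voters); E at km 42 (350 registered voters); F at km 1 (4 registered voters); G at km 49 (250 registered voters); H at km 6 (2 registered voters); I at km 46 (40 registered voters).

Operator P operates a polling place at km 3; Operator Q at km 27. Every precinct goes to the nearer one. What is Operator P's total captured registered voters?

The indifferent point is the midpoint (3+27)/2 = 15; precincts left of it (closer to Operator P at 3) go to Operator P, those right go to Operator Q.
  F at 1 (w=4) → Operator P
  B at 3 (w=350) → Operator P
  H at 6 (w=2) → Operator P
  D at 23 (w=40) → Operator Q
  A at 26 (w=8) → Operator Q
  C at 32 (w=450) → Operator Q
  E at 42 (w=350) → Operator Q
  I at 46 (w=40) → Operator Q
  G at 49 (w=250) → Operator Q
Operator P captures 356; Operator Q captures 1138.

356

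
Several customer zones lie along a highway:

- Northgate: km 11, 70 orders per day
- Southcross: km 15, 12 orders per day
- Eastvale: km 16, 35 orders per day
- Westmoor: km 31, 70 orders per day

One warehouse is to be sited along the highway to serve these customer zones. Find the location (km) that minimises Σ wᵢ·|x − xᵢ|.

For a sum of weighted absolute distances on a line, the optimum is the weighted median (not the mean). Total weight W = 187; half-weight = 93.5.
Sort by position and accumulate weight:
  km 11 (Northgate, w=70) → cum 70
  km 15 (Southcross, w=12) → cum 82
  km 16 (Eastvale, w=35) → cum 117  ≥ 93.5 → median here
  km 31 (Westmoor, w=70) → cum 187
Optimal location: km 16.

x = 16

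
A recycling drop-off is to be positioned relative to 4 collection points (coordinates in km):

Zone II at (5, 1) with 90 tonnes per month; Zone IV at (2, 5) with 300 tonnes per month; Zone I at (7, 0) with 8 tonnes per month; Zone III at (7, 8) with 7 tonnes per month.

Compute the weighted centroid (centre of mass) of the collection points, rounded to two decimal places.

(2.85, 4.06)

The minimiser of Σwᵢ‖p−pᵢ‖² is the weighted centroid p* = (Σwᵢpᵢ)/(Σwᵢ).
Σwᵢ = 405.
Σwᵢxᵢ = 90·5 + 300·2 + 8·7 + 7·7 = 1155.
Σwᵢyᵢ = 90·1 + 300·5 + 8·0 + 7·8 = 1646.
x* = 1155/405 = 2.85, y* = 1646/405 = 4.06.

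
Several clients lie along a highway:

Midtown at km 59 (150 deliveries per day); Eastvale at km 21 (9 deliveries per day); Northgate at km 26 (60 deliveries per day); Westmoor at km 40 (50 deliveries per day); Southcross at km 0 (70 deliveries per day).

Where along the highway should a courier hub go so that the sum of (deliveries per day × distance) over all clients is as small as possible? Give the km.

For a sum of weighted absolute distances on a line, the optimum is the weighted median (not the mean). Total weight W = 339; half-weight = 169.5.
Sort by position and accumulate weight:
  km 0 (Southcross, w=70) → cum 70
  km 21 (Eastvale, w=9) → cum 79
  km 26 (Northgate, w=60) → cum 139
  km 40 (Westmoor, w=50) → cum 189  ≥ 169.5 → median here
  km 59 (Midtown, w=150) → cum 339
Optimal location: km 40.

x = 40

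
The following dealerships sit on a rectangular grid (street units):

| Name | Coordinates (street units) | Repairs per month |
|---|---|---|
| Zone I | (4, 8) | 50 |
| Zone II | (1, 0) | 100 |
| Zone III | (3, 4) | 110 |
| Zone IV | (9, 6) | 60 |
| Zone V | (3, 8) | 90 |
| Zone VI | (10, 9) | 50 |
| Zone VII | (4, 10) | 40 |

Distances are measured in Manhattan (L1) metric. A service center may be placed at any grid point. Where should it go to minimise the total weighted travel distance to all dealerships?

Manhattan distance separates: Σwᵢ(|x−xᵢ|+|y−yᵢ|) = Σwᵢ|x−xᵢ| + Σwᵢ|y−yᵢ|, so x and y are optimised independently as 1-D weighted medians.
Total weight W = 500; half = 250.
x-coordinate, sorted with cumulative weight:
  x=1 (Zone II, w=100) cum 100
  x=3 (Zone III, w=110) cum 210
  x=3 (Zone V, w=90) cum 300  ← median
  x=4 (Zone I, w=50) cum 350
  x=4 (Zone VII, w=40) cum 390
  x=9 (Zone IV, w=60) cum 450
  x=10 (Zone VI, w=50) cum 500
⇒ x* = 3
y-coordinate, sorted with cumulative weight:
  y=0 (Zone II, w=100) cum 100
  y=4 (Zone III, w=110) cum 210
  y=6 (Zone IV, w=60) cum 270  ← median
  y=8 (Zone I, w=50) cum 320
  y=8 (Zone V, w=90) cum 410
  y=9 (Zone VI, w=50) cum 460
  y=10 (Zone VII, w=40) cum 500
⇒ y* = 6

(3, 6)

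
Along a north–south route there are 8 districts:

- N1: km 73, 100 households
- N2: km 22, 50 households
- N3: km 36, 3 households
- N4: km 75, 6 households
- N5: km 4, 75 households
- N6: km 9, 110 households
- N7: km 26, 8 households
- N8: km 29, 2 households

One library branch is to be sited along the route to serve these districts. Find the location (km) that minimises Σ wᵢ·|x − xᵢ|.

For a sum of weighted absolute distances on a line, the optimum is the weighted median (not the mean). Total weight W = 354; half-weight = 177.
Sort by position and accumulate weight:
  km 4 (N5, w=75) → cum 75
  km 9 (N6, w=110) → cum 185  ≥ 177 → median here
  km 22 (N2, w=50) → cum 235
  km 26 (N7, w=8) → cum 243
  km 29 (N8, w=2) → cum 245
  km 36 (N3, w=3) → cum 248
  km 73 (N1, w=100) → cum 348
  km 75 (N4, w=6) → cum 354
Optimal location: km 9.

x = 9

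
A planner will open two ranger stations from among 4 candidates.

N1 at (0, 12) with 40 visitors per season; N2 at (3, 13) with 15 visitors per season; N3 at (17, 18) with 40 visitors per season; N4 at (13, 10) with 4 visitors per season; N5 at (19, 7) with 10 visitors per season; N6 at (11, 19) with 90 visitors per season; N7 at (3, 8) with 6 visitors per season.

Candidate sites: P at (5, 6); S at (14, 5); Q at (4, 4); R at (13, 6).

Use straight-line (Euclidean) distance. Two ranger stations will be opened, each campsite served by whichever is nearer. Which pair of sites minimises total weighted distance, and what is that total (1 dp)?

{P, R}, total 2205.1

Evaluate every pair (each demand assigned to the nearer of the two):
  {P, R}: total = 2205.1
  {Q, R}: total = 2284.9
  {P, S}: total = 2335.1
  {S, Q}: total = 2414.9
  {S, R}: total = 2576.6
  {P, Q}: total = 2582.1
Best pair: {P, R} with total 2205.1.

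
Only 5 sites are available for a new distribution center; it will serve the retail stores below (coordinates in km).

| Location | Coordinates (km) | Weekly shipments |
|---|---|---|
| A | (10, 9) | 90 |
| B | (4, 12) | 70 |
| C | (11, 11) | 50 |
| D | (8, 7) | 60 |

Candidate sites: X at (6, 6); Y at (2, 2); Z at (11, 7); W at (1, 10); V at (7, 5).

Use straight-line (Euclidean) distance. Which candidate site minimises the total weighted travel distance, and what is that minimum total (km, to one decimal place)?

Total weighted distance at each candidate:
  X (6, 6): total = 1380.4
  Y (2, 2): total = 2775.6
  Z (11, 7): total = 1183.4
  W (1, 10): total = 2026.8
  V (7, 5): total = 1477.8
Minimum is at Z with total 1183.4 km.

Z, total 1183.4 km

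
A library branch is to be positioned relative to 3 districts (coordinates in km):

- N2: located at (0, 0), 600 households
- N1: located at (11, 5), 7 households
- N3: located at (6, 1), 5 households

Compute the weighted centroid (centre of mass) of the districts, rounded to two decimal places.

The minimiser of Σwᵢ‖p−pᵢ‖² is the weighted centroid p* = (Σwᵢpᵢ)/(Σwᵢ).
Σwᵢ = 612.
Σwᵢxᵢ = 600·0 + 7·11 + 5·6 = 107.
Σwᵢyᵢ = 600·0 + 7·5 + 5·1 = 40.
x* = 107/612 = 0.17, y* = 40/612 = 0.07.

(0.17, 0.07)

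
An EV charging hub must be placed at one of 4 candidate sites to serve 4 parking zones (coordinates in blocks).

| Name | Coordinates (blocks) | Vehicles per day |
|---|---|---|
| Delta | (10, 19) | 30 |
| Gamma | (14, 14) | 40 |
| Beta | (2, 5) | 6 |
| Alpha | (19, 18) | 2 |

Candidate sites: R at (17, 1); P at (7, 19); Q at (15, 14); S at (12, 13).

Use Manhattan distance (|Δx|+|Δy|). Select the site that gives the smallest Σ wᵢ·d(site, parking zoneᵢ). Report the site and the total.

Total weighted distance at each candidate:
  R (17, 1): total = 1542
  P (7, 19): total = 710
  Q (15, 14): total = 488
  S (12, 13): total = 492
Minimum is at Q with total 488 blocks.

Q, total 488 blocks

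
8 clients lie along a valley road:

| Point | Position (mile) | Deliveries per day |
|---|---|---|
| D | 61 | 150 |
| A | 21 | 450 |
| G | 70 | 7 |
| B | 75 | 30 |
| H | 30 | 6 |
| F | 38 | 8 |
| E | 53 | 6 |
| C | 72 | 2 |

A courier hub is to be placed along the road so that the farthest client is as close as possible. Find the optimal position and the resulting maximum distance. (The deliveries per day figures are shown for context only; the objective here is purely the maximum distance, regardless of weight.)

location 48, max distance 27

The 1-center on a line is the midpoint of the two extreme points: leftmost at 21, rightmost at 75.
Optimal location = (21 + 75)/2 = 48; maximum distance = (75 − 21)/2 = 27.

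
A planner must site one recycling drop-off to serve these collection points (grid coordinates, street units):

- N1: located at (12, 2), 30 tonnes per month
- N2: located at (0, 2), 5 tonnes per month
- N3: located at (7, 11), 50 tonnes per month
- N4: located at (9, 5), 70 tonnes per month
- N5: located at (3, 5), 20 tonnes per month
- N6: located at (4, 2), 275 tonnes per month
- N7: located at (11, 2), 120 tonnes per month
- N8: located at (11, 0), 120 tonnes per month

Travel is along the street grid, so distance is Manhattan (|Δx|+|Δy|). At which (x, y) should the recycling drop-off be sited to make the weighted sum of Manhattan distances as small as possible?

Manhattan distance separates: Σwᵢ(|x−xᵢ|+|y−yᵢ|) = Σwᵢ|x−xᵢ| + Σwᵢ|y−yᵢ|, so x and y are optimised independently as 1-D weighted medians.
Total weight W = 690; half = 345.
x-coordinate, sorted with cumulative weight:
  x=0 (N2, w=5) cum 5
  x=3 (N5, w=20) cum 25
  x=4 (N6, w=275) cum 300
  x=7 (N3, w=50) cum 350  ← median
  x=9 (N4, w=70) cum 420
  x=11 (N7, w=120) cum 540
  x=11 (N8, w=120) cum 660
  x=12 (N1, w=30) cum 690
⇒ x* = 7
y-coordinate, sorted with cumulative weight:
  y=0 (N8, w=120) cum 120
  y=2 (N1, w=30) cum 150
  y=2 (N2, w=5) cum 155
  y=2 (N6, w=275) cum 430  ← median
  y=2 (N7, w=120) cum 550
  y=5 (N4, w=70) cum 620
  y=5 (N5, w=20) cum 640
  y=11 (N3, w=50) cum 690
⇒ y* = 2

(7, 2)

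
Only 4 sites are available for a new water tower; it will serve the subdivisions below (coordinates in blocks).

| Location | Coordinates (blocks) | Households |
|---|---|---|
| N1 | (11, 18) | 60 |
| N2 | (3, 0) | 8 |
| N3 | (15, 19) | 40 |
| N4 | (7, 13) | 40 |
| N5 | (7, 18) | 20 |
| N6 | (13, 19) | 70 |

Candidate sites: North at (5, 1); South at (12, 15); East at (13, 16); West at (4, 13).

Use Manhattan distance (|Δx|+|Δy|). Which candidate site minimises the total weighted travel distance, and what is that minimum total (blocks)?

Total weighted distance at each candidate:
  North (5, 1): total = 5284
  South (12, 15): total = 1502
  East (13, 16): total = 1378
  West (4, 13): total = 2842
Minimum is at East with total 1378 blocks.

East, total 1378 blocks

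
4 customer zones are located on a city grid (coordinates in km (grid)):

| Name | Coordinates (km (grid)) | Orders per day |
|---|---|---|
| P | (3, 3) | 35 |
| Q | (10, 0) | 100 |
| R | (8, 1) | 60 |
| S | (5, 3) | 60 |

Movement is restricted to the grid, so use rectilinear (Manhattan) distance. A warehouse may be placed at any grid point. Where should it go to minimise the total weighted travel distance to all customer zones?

Manhattan distance separates: Σwᵢ(|x−xᵢ|+|y−yᵢ|) = Σwᵢ|x−xᵢ| + Σwᵢ|y−yᵢ|, so x and y are optimised independently as 1-D weighted medians.
Total weight W = 255; half = 127.5.
x-coordinate, sorted with cumulative weight:
  x=3 (P, w=35) cum 35
  x=5 (S, w=60) cum 95
  x=8 (R, w=60) cum 155  ← median
  x=10 (Q, w=100) cum 255
⇒ x* = 8
y-coordinate, sorted with cumulative weight:
  y=0 (Q, w=100) cum 100
  y=1 (R, w=60) cum 160  ← median
  y=3 (P, w=35) cum 195
  y=3 (S, w=60) cum 255
⇒ y* = 1

(8, 1)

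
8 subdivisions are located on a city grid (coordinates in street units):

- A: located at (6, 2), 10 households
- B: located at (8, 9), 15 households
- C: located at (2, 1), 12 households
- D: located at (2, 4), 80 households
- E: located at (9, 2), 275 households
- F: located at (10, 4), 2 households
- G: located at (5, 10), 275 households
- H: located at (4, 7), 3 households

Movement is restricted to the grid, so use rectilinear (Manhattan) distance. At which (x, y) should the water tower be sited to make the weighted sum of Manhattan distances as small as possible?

Manhattan distance separates: Σwᵢ(|x−xᵢ|+|y−yᵢ|) = Σwᵢ|x−xᵢ| + Σwᵢ|y−yᵢ|, so x and y are optimised independently as 1-D weighted medians.
Total weight W = 672; half = 336.
x-coordinate, sorted with cumulative weight:
  x=2 (C, w=12) cum 12
  x=2 (D, w=80) cum 92
  x=4 (H, w=3) cum 95
  x=5 (G, w=275) cum 370  ← median
  x=6 (A, w=10) cum 380
  x=8 (B, w=15) cum 395
  x=9 (E, w=275) cum 670
  x=10 (F, w=2) cum 672
⇒ x* = 5
y-coordinate, sorted with cumulative weight:
  y=1 (C, w=12) cum 12
  y=2 (A, w=10) cum 22
  y=2 (E, w=275) cum 297
  y=4 (D, w=80) cum 377  ← median
  y=4 (F, w=2) cum 379
  y=7 (H, w=3) cum 382
  y=9 (B, w=15) cum 397
  y=10 (G, w=275) cum 672
⇒ y* = 4

(5, 4)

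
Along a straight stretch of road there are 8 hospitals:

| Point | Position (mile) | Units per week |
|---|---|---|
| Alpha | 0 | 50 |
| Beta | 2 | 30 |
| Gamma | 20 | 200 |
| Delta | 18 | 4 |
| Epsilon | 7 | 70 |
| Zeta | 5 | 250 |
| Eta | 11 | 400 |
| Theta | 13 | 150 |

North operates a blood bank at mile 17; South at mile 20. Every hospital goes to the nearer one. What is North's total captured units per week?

The indifferent point is the midpoint (17+20)/2 = 18.5; hospitals left of it (closer to North at 17) go to North, those right go to South.
  Alpha at 0 (w=50) → North
  Beta at 2 (w=30) → North
  Zeta at 5 (w=250) → North
  Epsilon at 7 (w=70) → North
  Eta at 11 (w=400) → North
  Theta at 13 (w=150) → North
  Delta at 18 (w=4) → North
  Gamma at 20 (w=200) → South
North captures 954; South captures 200.

954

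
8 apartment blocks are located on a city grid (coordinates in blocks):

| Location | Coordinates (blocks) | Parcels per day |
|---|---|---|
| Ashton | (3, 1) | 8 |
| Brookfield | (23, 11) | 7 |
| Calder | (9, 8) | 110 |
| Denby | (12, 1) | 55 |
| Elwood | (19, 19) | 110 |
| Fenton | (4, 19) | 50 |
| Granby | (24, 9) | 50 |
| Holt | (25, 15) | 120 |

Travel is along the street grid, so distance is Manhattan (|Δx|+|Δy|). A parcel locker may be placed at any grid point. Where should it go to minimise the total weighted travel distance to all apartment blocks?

(19, 15)

Manhattan distance separates: Σwᵢ(|x−xᵢ|+|y−yᵢ|) = Σwᵢ|x−xᵢ| + Σwᵢ|y−yᵢ|, so x and y are optimised independently as 1-D weighted medians.
Total weight W = 510; half = 255.
x-coordinate, sorted with cumulative weight:
  x=3 (Ashton, w=8) cum 8
  x=4 (Fenton, w=50) cum 58
  x=9 (Calder, w=110) cum 168
  x=12 (Denby, w=55) cum 223
  x=19 (Elwood, w=110) cum 333  ← median
  x=23 (Brookfield, w=7) cum 340
  x=24 (Granby, w=50) cum 390
  x=25 (Holt, w=120) cum 510
⇒ x* = 19
y-coordinate, sorted with cumulative weight:
  y=1 (Ashton, w=8) cum 8
  y=1 (Denby, w=55) cum 63
  y=8 (Calder, w=110) cum 173
  y=9 (Granby, w=50) cum 223
  y=11 (Brookfield, w=7) cum 230
  y=15 (Holt, w=120) cum 350  ← median
  y=19 (Elwood, w=110) cum 460
  y=19 (Fenton, w=50) cum 510
⇒ y* = 15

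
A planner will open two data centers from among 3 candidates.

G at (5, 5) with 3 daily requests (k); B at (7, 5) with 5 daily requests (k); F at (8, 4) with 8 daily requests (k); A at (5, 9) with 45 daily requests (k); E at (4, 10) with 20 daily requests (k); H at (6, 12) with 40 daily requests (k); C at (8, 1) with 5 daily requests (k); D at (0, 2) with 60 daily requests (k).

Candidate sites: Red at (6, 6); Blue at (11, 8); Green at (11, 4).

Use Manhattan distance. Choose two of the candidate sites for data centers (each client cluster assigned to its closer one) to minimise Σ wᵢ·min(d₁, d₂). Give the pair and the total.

{Red, Green}, total 1210

Evaluate every pair (each demand assigned to the nearer of the two):
  {Red, Green}: total = 1210
  {Red, Blue}: total = 1223
  {Blue, Green}: total = 1735
Best pair: {Red, Green} with total 1210.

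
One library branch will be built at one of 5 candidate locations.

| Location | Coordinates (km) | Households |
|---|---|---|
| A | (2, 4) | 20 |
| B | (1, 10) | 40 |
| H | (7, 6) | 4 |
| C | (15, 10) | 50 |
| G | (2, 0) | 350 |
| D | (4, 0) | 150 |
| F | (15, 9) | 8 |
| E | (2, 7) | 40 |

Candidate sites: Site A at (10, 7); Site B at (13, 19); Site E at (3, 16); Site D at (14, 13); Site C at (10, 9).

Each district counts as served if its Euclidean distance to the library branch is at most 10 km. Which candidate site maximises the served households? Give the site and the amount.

Site A, covering 312

Coverage radius r = 10 km; a point is covered iff (Δx)²+(Δy)² ≤ 10² = 100.
  Site A (10, 7): covers {A, B, H, C, D, F, E} → 312
  Site B (13, 19): covers {C} → 50
  Site E (3, 16): covers {B, E} → 80
  Site D (14, 13): covers {H, C, F} → 62
  Site C (10, 9): covers {A, B, H, C, F, E} → 162
Maximum coverage at Site A: 312 households.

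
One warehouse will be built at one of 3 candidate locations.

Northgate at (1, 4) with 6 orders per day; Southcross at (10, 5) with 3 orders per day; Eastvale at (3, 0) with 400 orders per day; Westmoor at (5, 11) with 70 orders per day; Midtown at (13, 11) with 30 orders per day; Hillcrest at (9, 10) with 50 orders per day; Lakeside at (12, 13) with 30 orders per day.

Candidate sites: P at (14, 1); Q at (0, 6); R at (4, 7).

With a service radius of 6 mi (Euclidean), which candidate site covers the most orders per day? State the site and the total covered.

R, covering 126

Coverage radius r = 6 mi; a point is covered iff (Δx)²+(Δy)² ≤ 6² = 36.
  P (14, 1): covers {Southcross} → 3
  Q (0, 6): covers {Northgate} → 6
  R (4, 7): covers {Northgate, Westmoor, Hillcrest} → 126
Maximum coverage at R: 126 orders per day.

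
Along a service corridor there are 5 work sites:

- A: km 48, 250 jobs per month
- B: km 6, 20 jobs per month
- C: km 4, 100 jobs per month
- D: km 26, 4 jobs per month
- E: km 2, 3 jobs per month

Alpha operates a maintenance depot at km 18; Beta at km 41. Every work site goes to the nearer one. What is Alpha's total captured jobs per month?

The indifferent point is the midpoint (18+41)/2 = 29.5; work sites left of it (closer to Alpha at 18) go to Alpha, those right go to Beta.
  E at 2 (w=3) → Alpha
  C at 4 (w=100) → Alpha
  B at 6 (w=20) → Alpha
  D at 26 (w=4) → Alpha
  A at 48 (w=250) → Beta
Alpha captures 127; Beta captures 250.

127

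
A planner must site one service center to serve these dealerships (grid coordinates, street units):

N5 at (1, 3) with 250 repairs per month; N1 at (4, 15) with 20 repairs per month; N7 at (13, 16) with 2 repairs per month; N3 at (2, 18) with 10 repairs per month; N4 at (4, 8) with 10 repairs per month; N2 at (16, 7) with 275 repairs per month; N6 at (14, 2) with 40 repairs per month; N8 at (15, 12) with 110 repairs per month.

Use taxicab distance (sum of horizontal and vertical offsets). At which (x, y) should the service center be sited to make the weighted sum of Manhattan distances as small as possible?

Manhattan distance separates: Σwᵢ(|x−xᵢ|+|y−yᵢ|) = Σwᵢ|x−xᵢ| + Σwᵢ|y−yᵢ|, so x and y are optimised independently as 1-D weighted medians.
Total weight W = 717; half = 358.5.
x-coordinate, sorted with cumulative weight:
  x=1 (N5, w=250) cum 250
  x=2 (N3, w=10) cum 260
  x=4 (N1, w=20) cum 280
  x=4 (N4, w=10) cum 290
  x=13 (N7, w=2) cum 292
  x=14 (N6, w=40) cum 332
  x=15 (N8, w=110) cum 442  ← median
  x=16 (N2, w=275) cum 717
⇒ x* = 15
y-coordinate, sorted with cumulative weight:
  y=2 (N6, w=40) cum 40
  y=3 (N5, w=250) cum 290
  y=7 (N2, w=275) cum 565  ← median
  y=8 (N4, w=10) cum 575
  y=12 (N8, w=110) cum 685
  y=15 (N1, w=20) cum 705
  y=16 (N7, w=2) cum 707
  y=18 (N3, w=10) cum 717
⇒ y* = 7

(15, 7)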